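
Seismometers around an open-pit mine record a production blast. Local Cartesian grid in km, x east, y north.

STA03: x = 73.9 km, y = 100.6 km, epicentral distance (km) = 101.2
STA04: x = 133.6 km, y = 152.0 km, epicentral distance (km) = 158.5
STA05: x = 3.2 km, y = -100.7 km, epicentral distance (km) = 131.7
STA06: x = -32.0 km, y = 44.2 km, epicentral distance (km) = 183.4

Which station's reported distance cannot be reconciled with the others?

STA06

Solve using three stations at a time. Using STA03, STA04, STA05 (subtract circle equations pairwise → linear system) gives (x, y) ≈ (87.5, 0.4).
Distances from that point to each station vs reported:
  STA03: calculated 101.1 vs reported 101.2 → residual 0.1 km
  STA04: calculated 158.5 vs reported 158.5 → residual 0.0 km
  STA05: calculated 131.6 vs reported 131.7 → residual 0.1 km
  STA06: calculated 127.3 vs reported 183.4 → residual 56.1 km
STA03, STA04, STA05 are mutually consistent (residuals ≈ 0); STA06 is off by 56.1 km.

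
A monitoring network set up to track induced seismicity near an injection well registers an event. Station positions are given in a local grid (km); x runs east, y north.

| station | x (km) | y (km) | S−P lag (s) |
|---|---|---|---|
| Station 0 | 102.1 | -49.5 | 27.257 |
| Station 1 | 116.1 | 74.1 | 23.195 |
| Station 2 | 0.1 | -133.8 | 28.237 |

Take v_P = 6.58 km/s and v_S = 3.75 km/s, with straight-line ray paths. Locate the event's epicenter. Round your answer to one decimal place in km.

Distance from S−P lag: d = Δt · v_P v_S / (v_P − v_S) = Δt · (6.58·3.75)/(6.58−3.75) ≈ 8.7191·Δt.
So d_Station 0 = 237.66, d_Station 1 = 202.24, d_Station 2 = 246.20 km.
Circle about each station: (x − 102.1)² + (y + 49.5)² = 237.66²; (x − 116.1)² + (y − 74.1)² = 202.24²; (x − 0.1)² + (y + 133.8)² = 246.20².
Subtracting the Station 0 equation from the Station 1 and Station 2 equations removes the quadratic terms:
28.0 x + 247.2 y = 21676.62
-204.0 x − 168.6 y = 895.63
Solving the 2×2 system: x ≈ -84.8, y ≈ 97.3 km.

(-84.8, 97.3)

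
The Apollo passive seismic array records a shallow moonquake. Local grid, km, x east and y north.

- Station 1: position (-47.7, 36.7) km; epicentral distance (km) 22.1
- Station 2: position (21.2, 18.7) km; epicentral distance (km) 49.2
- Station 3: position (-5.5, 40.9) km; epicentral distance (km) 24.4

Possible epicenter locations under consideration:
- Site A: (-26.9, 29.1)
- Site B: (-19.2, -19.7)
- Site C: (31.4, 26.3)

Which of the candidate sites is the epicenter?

For each candidate, compare |candidate − station| to the reported distance:
Site A: residuals Station 1 0.0, Station 2 0.0, Station 3 0.0 → max 0.0 km
Site B: residuals Station 1 41.1, Station 2 6.5, Station 3 37.7 → max 41.1 km
Site C: residuals Station 1 57.7, Station 2 36.5, Station 3 15.3 → max 57.7 km
Only Site A has all residuals ≈ 0.

Site A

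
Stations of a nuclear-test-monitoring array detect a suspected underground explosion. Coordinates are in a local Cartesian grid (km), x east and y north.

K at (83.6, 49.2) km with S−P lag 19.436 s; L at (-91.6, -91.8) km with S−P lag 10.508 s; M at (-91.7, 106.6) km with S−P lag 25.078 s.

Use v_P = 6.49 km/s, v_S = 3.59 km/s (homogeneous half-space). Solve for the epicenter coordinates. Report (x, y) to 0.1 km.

x ≈ -8.5 km, y ≈ -76.9 km

Distance from S−P lag: d = Δt · v_P v_S / (v_P − v_S) = Δt · (6.49·3.59)/(6.49−3.59) ≈ 8.0342·Δt.
So d_K = 156.15, d_L = 84.42, d_M = 201.48 km.
Circle about each station: (x − 83.6)² + (y − 49.2)² = 156.15²; (x + 91.6)² + (y + 91.8)² = 84.42²; (x + 91.7)² + (y − 106.6)² = 201.48².
Subtracting pairs of circle equations eliminates x²+y² and gives linear equations (the radical axes):
-350.4 x − 282.0 y = 24664.29
-350.6 x + 114.8 y = -5848.52
Solving the 2×2 system: x ≈ -8.5, y ≈ -76.9 km.
Check against K (with the unrounded x, y): √((x − 83.6)²+(y − 49.2)²) = 156.15 ≈ 156.15 km. ✓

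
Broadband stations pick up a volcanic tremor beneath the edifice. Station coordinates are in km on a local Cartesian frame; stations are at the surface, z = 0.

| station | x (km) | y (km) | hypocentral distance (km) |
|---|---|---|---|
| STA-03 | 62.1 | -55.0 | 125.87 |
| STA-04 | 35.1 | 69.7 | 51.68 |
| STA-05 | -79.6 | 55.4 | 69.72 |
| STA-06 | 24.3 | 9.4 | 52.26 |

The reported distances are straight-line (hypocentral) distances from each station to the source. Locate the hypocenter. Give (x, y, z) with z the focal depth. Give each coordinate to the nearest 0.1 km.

(-10.8, 47.3, 7.9)

Each station gives a sphere (x−x_i)² + (y−y_i)² + z² = d_i² (stations at z=0).
Subtracting the STA-03 sphere from STA-04 and STA-05: z² cancels, leaving linear equations in x and y:
-54.0 x + 249.4 y = 12381.12
-283.4 x + 220.8 y = 13506.29
Solving: x ≈ -10.802, y ≈ 47.305 km (keep extra digits for the depth step; rounded: -10.8, 47.3).
Then from the STA-03 sphere: z² = 125.87² − (x − 62.1)² − (y + 55.0)² with x = -10.802, y = 47.305, so z ≈ 7.889 ≈ 7.9 km.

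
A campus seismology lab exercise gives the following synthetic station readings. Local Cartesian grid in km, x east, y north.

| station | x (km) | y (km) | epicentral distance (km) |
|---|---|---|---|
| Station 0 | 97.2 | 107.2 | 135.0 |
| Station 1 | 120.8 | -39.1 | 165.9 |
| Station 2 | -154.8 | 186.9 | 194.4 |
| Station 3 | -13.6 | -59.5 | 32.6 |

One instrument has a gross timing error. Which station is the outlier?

Station 3

Solve using three stations at a time. Using Station 0, Station 1, Station 2 (subtract circle equations pairwise → linear system) gives (x, y) ≈ (-22.4, 44.6).
Distances from that point to each station vs reported:
  Station 0: calculated 134.9 vs reported 135.0 → residual 0.1 km
  Station 1: calculated 165.9 vs reported 165.9 → residual 0.0 km
  Station 2: calculated 194.4 vs reported 194.4 → residual 0.0 km
  Station 3: calculated 104.5 vs reported 32.6 → residual 71.9 km
Station 0, Station 1, Station 2 are mutually consistent (residuals ≈ 0); Station 3 is off by 71.9 km.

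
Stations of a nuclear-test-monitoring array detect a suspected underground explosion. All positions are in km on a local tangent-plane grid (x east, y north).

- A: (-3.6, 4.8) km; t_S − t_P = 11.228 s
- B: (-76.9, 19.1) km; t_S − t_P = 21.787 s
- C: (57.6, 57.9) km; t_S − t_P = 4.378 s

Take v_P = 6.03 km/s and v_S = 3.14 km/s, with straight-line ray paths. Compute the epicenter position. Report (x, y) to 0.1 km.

Distance from S−P lag: d = Δt · v_P v_S / (v_P − v_S) = Δt · (6.03·3.14)/(6.03−3.14) ≈ 6.5516·Δt.
So d_A = 73.56, d_B = 142.74, d_C = 28.68 km.
Circle about each station: (x + 3.6)² + (y − 4.8)² = 73.56²; (x + 76.9)² + (y − 19.1)² = 142.74²; (x − 57.6)² + (y − 57.9)² = 28.68².
Subtracting pairs of circle equations eliminates x²+y² and gives linear equations (the radical axes):
-146.6 x + 28.6 y = -8721.21
122.4 x + 106.2 y = 11222.70
Solving the 2×2 system: x ≈ 65.4, y ≈ 30.3 km.
Check against A (with the unrounded x, y): √((x + 3.6)²+(y − 4.8)²) = 73.56 ≈ 73.56 km. ✓

x ≈ 65.4 km, y ≈ 30.3 km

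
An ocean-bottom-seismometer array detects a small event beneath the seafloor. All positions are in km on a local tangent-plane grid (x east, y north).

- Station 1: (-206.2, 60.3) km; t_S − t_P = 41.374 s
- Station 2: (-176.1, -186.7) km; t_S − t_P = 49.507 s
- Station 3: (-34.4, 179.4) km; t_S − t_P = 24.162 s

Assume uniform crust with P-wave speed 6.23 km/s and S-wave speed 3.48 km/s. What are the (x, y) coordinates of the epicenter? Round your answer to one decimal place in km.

119.9 km east, 67.7 km north

Distance from S−P lag: d = Δt · v_P v_S / (v_P − v_S) = Δt · (6.23·3.48)/(6.23−3.48) ≈ 7.8838·Δt.
So d_Station 1 = 326.18, d_Station 2 = 390.30, d_Station 3 = 190.49 km.
Circle about each station: (x + 206.2)² + (y − 60.3)² = 326.18²; (x + 176.1)² + (y + 186.7)² = 390.30²; (x + 34.4)² + (y − 179.4)² = 190.49².
Subtracting pairs of circle equations eliminates x²+y² and gives linear equations (the radical axes):
60.2 x − 494.0 y = -26227.13
343.6 x + 238.2 y = 57320.14
Solving the 2×2 system: x ≈ 119.9, y ≈ 67.7 km.
Check against Station 1 (with the unrounded x, y): √((x + 206.2)²+(y − 60.3)²) = 326.17 ≈ 326.18 km. ✓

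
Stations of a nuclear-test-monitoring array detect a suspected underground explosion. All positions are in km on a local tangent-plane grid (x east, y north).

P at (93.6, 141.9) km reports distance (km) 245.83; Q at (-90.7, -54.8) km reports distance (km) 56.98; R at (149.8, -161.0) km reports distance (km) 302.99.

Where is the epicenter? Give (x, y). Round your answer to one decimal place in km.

Circle about each station: (x − 93.6)² + (y − 141.9)² = 245.83²; (x + 90.7)² + (y + 54.8)² = 56.98²; (x − 149.8)² + (y + 161.0)² = 302.99².
Subtracting the P equation from the Q and R equations removes the quadratic terms:
-368.6 x − 393.4 y = 39518.63
112.4 x − 605.8 y = -11906.08
Solving the 2×2 system: x ≈ -107.0, y ≈ -0.2 km.

(-107.0, -0.2)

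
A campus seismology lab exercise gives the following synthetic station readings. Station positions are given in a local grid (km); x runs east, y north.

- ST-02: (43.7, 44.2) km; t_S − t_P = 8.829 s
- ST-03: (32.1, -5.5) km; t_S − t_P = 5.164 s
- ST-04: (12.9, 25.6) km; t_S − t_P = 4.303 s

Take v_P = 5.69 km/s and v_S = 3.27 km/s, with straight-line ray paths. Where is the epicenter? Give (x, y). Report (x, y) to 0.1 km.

(-7.3, -0.6)

Distance from S−P lag: d = Δt · v_P v_S / (v_P − v_S) = Δt · (5.69·3.27)/(5.69−3.27) ≈ 7.6886·Δt.
So d_ST-02 = 67.88, d_ST-03 = 39.70, d_ST-04 = 33.08 km.
Circle about each station: (x − 43.7)² + (y − 44.2)² = 67.88²; (x − 32.1)² + (y + 5.5)² = 39.70²; (x − 12.9)² + (y − 25.6)² = 33.08².
Subtracting pairs of circle equations eliminates x²+y² and gives linear equations (the radical axes):
-23.2 x − 99.4 y = 228.93
-61.6 x − 37.2 y = 471.85
Solving the 2×2 system: x ≈ -7.3, y ≈ -0.6 km.
Check against ST-02 (with the unrounded x, y): √((x − 43.7)²+(y − 44.2)²) = 67.88 ≈ 67.88 km. ✓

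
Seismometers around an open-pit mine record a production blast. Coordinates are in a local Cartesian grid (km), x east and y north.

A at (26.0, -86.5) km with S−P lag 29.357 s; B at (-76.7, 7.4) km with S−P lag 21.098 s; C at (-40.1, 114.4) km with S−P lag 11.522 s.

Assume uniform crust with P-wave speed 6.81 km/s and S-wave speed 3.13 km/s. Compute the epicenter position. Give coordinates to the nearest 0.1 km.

Distance from S−P lag: d = Δt · v_P v_S / (v_P − v_S) = Δt · (6.81·3.13)/(6.81−3.13) ≈ 5.7922·Δt.
So d_A = 170.04, d_B = 122.20, d_C = 66.74 km.
Circle about each station: (x − 26.0)² + (y + 86.5)² = 170.04²; (x + 76.7)² + (y − 7.4)² = 122.20²; (x + 40.1)² + (y − 114.4)² = 66.74².
Subtracting pairs of circle equations eliminates x²+y² and gives linear equations (the radical axes):
-205.4 x + 187.8 y = 11760.16
-132.2 x + 401.8 y = 30996.49
Solving the 2×2 system: x ≈ 19.0, y ≈ 83.4 km.
Check against A (with the unrounded x, y): √((x − 26.0)²+(y + 86.5)²) = 170.04 ≈ 170.04 km. ✓

x ≈ 19.0 km, y ≈ 83.4 km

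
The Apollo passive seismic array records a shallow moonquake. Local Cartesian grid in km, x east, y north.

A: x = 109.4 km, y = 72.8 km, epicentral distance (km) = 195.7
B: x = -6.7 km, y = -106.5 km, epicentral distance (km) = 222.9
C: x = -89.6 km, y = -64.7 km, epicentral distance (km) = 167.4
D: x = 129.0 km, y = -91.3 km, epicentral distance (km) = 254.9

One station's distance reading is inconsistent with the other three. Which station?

Solve using three stations at a time. Using A, B, C (subtract circle equations pairwise → linear system) gives (x, y) ≈ (-83.9, 102.5).
Distances from that point to each station vs reported:
  A: calculated 195.6 vs reported 195.7 → residual 0.1 km
  B: calculated 222.8 vs reported 222.9 → residual 0.1 km
  C: calculated 167.3 vs reported 167.4 → residual 0.1 km
  D: calculated 287.9 vs reported 254.9 → residual 33.0 km
A, B, C are mutually consistent (residuals ≈ 0); D is off by 33.0 km.

D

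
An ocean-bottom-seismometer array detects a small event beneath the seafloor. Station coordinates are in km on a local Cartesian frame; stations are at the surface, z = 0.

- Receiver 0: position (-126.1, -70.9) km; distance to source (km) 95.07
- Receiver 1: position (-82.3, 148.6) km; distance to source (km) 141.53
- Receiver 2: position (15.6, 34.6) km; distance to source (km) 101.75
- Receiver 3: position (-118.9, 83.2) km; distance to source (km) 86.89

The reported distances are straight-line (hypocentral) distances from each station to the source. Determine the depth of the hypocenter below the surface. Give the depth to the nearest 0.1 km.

z ≈ 23.2 km

Each station gives a sphere (x−x_i)² + (y−y_i)² + z² = d_i² (stations at z=0).
Subtracting the Receiver 0 sphere from Receiver 1 and Receiver 2: z² cancels, leaving linear equations in x and y:
87.6 x + 439.0 y = -3065.21
283.4 x + 211.0 y = -20802.26
Solving: x ≈ -80.105, y ≈ 9.002 km (keep extra digits for the depth step; rounded: -80.1, 9.0).
Then from the Receiver 0 sphere: z² = 95.07² − (x + 126.1)² − (y + 70.9)² with x = -80.105, y = 9.002, so z ≈ 23.204 ≈ 23.2 km.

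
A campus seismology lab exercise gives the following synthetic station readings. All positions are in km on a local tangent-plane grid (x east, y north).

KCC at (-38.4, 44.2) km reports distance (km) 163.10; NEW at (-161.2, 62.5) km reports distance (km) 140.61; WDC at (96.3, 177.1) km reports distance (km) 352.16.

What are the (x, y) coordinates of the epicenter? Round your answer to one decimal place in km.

-147.1 km east, -77.4 km north

Circle about each station: (x + 38.4)² + (y − 44.2)² = 163.10²; (x + 161.2)² + (y − 62.5)² = 140.61²; (x − 96.3)² + (y − 177.1)² = 352.16².
Subtracting the KCC equation from the NEW and WDC equations removes the quadratic terms:
-245.6 x + 36.6 y = 33293.93
269.4 x + 265.8 y = -60205.16
Solving the 2×2 system: x ≈ -147.1, y ≈ -77.4 km.
Check against KCC (with the unrounded x, y): √((x + 38.4)²+(y − 44.2)²) = 163.11 ≈ 163.10 km. ✓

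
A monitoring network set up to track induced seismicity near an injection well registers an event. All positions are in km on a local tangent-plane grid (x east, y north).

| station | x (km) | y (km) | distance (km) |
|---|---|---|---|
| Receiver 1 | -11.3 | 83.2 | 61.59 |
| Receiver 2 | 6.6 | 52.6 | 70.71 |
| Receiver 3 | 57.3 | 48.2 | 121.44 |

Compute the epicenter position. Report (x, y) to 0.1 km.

Circle about each station: (x + 11.3)² + (y − 83.2)² = 61.59²; (x − 6.6)² + (y − 52.6)² = 70.71²; (x − 57.3)² + (y − 48.2)² = 121.44².
Subtracting the Receiver 1 equation from the Receiver 2 and Receiver 3 equations removes the quadratic terms:
35.8 x − 61.2 y = -5446.19
137.2 x − 70.0 y = -12397.75
Solving the 2×2 system: x ≈ -64.1, y ≈ 51.5 km.

x ≈ -64.1 km, y ≈ 51.5 km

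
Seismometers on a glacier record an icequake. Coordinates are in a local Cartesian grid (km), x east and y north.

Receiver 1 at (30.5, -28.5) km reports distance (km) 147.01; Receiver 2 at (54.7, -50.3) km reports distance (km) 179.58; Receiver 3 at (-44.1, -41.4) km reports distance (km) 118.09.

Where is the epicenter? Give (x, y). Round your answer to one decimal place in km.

Circle about each station: (x − 30.5)² + (y + 28.5)² = 147.01²; (x − 54.7)² + (y + 50.3)² = 179.58²; (x + 44.1)² + (y + 41.4)² = 118.09².
Subtracting the Receiver 1 equation from the Receiver 2 and Receiver 3 equations removes the quadratic terms:
48.4 x − 43.6 y = -6857.36
-149.2 x − 25.8 y = 9582.96
Solving the 2×2 system: x ≈ -76.7, y ≈ 72.1 km.

-76.7 km east, 72.1 km north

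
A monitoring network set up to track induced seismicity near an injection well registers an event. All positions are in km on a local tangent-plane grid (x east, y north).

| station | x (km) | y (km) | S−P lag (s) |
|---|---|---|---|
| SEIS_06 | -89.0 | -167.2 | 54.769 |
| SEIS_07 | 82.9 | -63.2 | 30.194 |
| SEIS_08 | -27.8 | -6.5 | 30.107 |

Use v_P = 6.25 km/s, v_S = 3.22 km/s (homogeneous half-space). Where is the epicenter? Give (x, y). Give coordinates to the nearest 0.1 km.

(113.5, 135.0)

Distance from S−P lag: d = Δt · v_P v_S / (v_P − v_S) = Δt · (6.25·3.22)/(6.25−3.22) ≈ 6.6419·Δt.
So d_SEIS_06 = 363.77, d_SEIS_07 = 200.55, d_SEIS_08 = 199.97 km.
Circle about each station: (x + 89.0)² + (y + 167.2)² = 363.77²; (x − 82.9)² + (y + 63.2)² = 200.55²; (x + 27.8)² + (y + 6.5)² = 199.97².
Subtracting the SEIS_06 equation from the SEIS_07 and SEIS_08 equations removes the quadratic terms:
343.8 x + 208.0 y = 67098.12
122.4 x + 321.4 y = 57278.86
Solving the 2×2 system: x ≈ 113.5, y ≈ 135.0 km.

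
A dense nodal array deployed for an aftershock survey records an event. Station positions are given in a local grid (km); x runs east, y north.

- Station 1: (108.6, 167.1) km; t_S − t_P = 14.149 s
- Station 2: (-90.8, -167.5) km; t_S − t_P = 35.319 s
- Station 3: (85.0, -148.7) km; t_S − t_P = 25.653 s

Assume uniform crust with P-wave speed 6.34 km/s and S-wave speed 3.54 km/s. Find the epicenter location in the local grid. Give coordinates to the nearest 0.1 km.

x ≈ 81.8 km, y ≈ 56.9 km

Distance from S−P lag: d = Δt · v_P v_S / (v_P − v_S) = Δt · (6.34·3.54)/(6.34−3.54) ≈ 8.0156·Δt.
So d_Station 1 = 113.41, d_Station 2 = 283.10, d_Station 3 = 205.62 km.
Circle about each station: (x − 108.6)² + (y − 167.1)² = 113.41²; (x + 90.8)² + (y + 167.5)² = 283.10²; (x − 85.0)² + (y + 148.7)² = 205.62².
Subtracting the Station 1 equation from the Station 2 and Station 3 equations removes the quadratic terms:
-398.8 x − 669.2 y = -70699.26
-47.2 x − 631.6 y = -39797.44
Solving the 2×2 system: x ≈ 81.8, y ≈ 56.9 km.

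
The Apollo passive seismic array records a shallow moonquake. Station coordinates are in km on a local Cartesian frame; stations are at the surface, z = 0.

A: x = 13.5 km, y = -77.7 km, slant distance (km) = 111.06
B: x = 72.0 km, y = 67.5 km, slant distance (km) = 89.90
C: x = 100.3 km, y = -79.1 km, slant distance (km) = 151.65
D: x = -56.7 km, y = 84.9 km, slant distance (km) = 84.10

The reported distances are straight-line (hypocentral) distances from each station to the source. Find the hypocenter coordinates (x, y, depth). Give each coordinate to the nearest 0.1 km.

Each station gives a sphere (x−x_i)² + (y−y_i)² + z² = d_i² (stations at z=0).
Subtracting the A sphere from B and C: z² cancels, leaving linear equations in x and y:
117.0 x + 290.4 y = 7773.02
173.6 x − 2.8 y = -566.04
Solving: x ≈ -2.811, y ≈ 27.899 km (keep extra digits for the depth step; rounded: -2.8, 27.9).
Then from the A sphere: z² = 111.06² − (x − 13.5)² − (y + 77.7)² with x = -2.811, y = 27.899, so z ≈ 30.284 ≈ 30.3 km.

x ≈ -2.8 km, y ≈ 27.9 km, depth ≈ 30.3 km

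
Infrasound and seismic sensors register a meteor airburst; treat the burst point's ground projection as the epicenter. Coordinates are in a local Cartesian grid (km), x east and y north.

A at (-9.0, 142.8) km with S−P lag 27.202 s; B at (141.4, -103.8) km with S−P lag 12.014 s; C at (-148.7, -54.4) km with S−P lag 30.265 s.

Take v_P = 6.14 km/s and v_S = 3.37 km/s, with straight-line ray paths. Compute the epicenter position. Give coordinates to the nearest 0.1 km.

Distance from S−P lag: d = Δt · v_P v_S / (v_P − v_S) = Δt · (6.14·3.37)/(6.14−3.37) ≈ 7.4700·Δt.
So d_A = 203.20, d_B = 89.74, d_C = 226.08 km.
Circle about each station: (x + 9.0)² + (y − 142.8)² = 203.20²; (x − 141.4)² + (y + 103.8)² = 89.74²; (x + 148.7)² + (y + 54.4)² = 226.08².
Subtracting pairs of circle equations eliminates x²+y² and gives linear equations (the radical axes):
300.8 x − 493.2 y = 43532.53
-279.4 x − 394.4 y = -5223.72
Solving the 2×2 system: x ≈ 77.0, y ≈ -41.3 km.
Check against A (with the unrounded x, y): √((x + 9.0)²+(y − 142.8)²) = 203.20 ≈ 203.20 km. ✓

77.0 km east, -41.3 km north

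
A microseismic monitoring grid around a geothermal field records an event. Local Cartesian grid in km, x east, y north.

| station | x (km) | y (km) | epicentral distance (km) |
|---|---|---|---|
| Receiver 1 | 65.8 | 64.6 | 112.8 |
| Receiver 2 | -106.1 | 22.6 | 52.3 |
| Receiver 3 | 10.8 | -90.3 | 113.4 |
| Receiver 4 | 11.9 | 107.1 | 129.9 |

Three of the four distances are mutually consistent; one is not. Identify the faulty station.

Solve using three stations at a time. Using Receiver 2, Receiver 3, Receiver 4 (subtract circle equations pairwise → linear system) gives (x, y) ≈ (-59.6, -1.4).
Distances from that point to each station vs reported:
  Receiver 1: calculated 141.7 vs reported 112.8 → residual 28.9 km
  Receiver 2: calculated 52.3 vs reported 52.3 → residual 0.0 km
  Receiver 3: calculated 113.4 vs reported 113.4 → residual 0.0 km
  Receiver 4: calculated 129.9 vs reported 129.9 → residual 0.0 km
Receiver 2, Receiver 3, Receiver 4 are mutually consistent (residuals ≈ 0); Receiver 1 is off by 28.9 km.

Receiver 1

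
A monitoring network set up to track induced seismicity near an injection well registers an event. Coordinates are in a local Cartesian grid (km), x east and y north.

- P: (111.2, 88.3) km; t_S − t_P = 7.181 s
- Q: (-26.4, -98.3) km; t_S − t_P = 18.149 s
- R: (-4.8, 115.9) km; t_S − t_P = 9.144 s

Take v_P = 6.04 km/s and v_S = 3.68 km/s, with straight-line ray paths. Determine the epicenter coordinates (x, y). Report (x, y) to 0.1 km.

(53.7, 52.7)

Distance from S−P lag: d = Δt · v_P v_S / (v_P − v_S) = Δt · (6.04·3.68)/(6.04−3.68) ≈ 9.4183·Δt.
So d_P = 67.63, d_Q = 170.93, d_R = 86.12 km.
Circle about each station: (x − 111.2)² + (y − 88.3)² = 67.63²; (x + 26.4)² + (y + 98.3)² = 170.93²; (x + 4.8)² + (y − 115.9)² = 86.12².
Subtracting pairs of circle equations eliminates x²+y² and gives linear equations (the radical axes):
-275.2 x − 373.2 y = -34445.73
-232.0 x + 55.2 y = -9549.32
Solving the 2×2 system: x ≈ 53.7, y ≈ 52.7 km.
Check against P (with the unrounded x, y): √((x − 111.2)²+(y − 88.3)²) = 67.63 ≈ 67.63 km. ✓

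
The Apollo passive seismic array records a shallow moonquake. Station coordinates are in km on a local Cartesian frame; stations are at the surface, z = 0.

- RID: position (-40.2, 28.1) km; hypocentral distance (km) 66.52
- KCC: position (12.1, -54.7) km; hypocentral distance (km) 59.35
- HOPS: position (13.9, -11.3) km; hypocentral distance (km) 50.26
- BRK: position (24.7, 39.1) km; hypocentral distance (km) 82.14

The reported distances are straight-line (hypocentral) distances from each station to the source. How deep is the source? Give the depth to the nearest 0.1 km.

Each station gives a sphere (x−x_i)² + (y−y_i)² + z² = d_i² (stations at z=0).
Subtracting the RID sphere from KCC and HOPS: z² cancels, leaving linear equations in x and y:
104.6 x − 165.6 y = 1635.34
108.2 x − 78.8 y = -185.91
Solving: x ≈ -16.501, y ≈ -20.298 km (keep extra digits for the depth step; rounded: -16.5, -20.3).
Then from the RID sphere: z² = 66.52² − (x + 40.2)² − (y − 28.1)² with x = -16.501, y = -20.298, so z ≈ 38.999 ≈ 39.0 km.

39.0 km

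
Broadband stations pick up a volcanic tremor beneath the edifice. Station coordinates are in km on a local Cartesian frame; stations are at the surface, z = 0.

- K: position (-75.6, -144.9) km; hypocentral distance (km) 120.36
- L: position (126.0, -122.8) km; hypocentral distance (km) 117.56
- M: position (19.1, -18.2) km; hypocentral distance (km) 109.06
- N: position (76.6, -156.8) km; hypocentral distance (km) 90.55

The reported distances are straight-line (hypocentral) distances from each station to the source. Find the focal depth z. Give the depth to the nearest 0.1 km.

Each station gives a sphere (x−x_i)² + (y−y_i)² + z² = d_i² (stations at z=0).
Subtracting the K sphere from L and M: z² cancels, leaving linear equations in x and y:
403.2 x + 44.2 y = 4910.65
189.4 x + 253.4 y = -23422.87
Solving: x ≈ 24.303, y ≈ -110.600 km (keep extra digits for the depth step; rounded: 24.3, -110.6).
Then from the K sphere: z² = 120.36² − (x + 75.6)² − (y + 144.9)² with x = 24.303, y = -110.600, so z ≈ 57.701 ≈ 57.7 km.

depth ≈ 57.7 km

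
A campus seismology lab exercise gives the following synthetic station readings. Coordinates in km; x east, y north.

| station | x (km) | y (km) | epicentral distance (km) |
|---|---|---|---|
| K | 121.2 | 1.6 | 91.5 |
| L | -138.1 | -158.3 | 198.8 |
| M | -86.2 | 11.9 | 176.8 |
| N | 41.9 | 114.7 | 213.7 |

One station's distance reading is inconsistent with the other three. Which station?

Solve using three stations at a time. Using L, M, N (subtract circle equations pairwise → linear system) gives (x, y) ≈ (51.8, -98.9).
Distances from that point to each station vs reported:
  K: calculated 122.2 vs reported 91.5 → residual 30.7 km
  L: calculated 199.0 vs reported 198.8 → residual 0.2 km
  M: calculated 177.0 vs reported 176.8 → residual 0.2 km
  N: calculated 213.8 vs reported 213.7 → residual 0.1 km
L, M, N are mutually consistent (residuals ≈ 0); K is off by 30.7 km.

K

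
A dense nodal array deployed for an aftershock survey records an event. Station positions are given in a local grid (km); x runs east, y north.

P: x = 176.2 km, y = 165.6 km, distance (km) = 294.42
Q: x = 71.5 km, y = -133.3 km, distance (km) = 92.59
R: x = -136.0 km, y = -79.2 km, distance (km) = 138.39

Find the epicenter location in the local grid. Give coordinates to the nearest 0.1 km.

(2.2, -71.9)

Circle about each station: (x − 176.2)² + (y − 165.6)² = 294.42²; (x − 71.5)² + (y + 133.3)² = 92.59²; (x + 136.0)² + (y + 79.2)² = 138.39².
Subtracting the P equation from the Q and R equations removes the quadratic terms:
-209.4 x − 597.8 y = 42521.57
-624.4 x − 489.6 y = 33830.18
Solving the 2×2 system: x ≈ 2.2, y ≈ -71.9 km.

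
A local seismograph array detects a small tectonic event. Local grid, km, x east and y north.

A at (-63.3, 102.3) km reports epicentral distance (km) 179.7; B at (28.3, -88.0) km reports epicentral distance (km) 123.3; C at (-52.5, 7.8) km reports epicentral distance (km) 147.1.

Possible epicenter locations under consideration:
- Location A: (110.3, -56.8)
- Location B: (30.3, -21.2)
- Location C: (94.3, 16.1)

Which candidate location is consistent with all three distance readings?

Location C

For each candidate, compare |candidate − station| to the reported distance:
Location A: residuals A 55.8, B 35.6, C 28.0 → max 55.8 km
Location B: residuals A 24.7, B 56.5, C 59.4 → max 59.4 km
Location C: residuals A 0.1, B 0.0, C 0.1 → max 0.1 km
Only Location C has all residuals ≈ 0.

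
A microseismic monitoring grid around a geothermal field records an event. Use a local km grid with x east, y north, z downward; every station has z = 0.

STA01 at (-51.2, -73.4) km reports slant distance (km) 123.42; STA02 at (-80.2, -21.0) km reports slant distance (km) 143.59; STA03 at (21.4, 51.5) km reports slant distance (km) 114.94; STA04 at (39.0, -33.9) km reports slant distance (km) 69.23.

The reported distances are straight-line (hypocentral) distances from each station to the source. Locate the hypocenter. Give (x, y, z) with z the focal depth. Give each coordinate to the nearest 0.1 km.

Each station gives a sphere (x−x_i)² + (y−y_i)² + z² = d_i² (stations at z=0).
Subtracting the STA01 sphere from STA02 and STA03: z² cancels, leaving linear equations in x and y:
-58.0 x + 104.8 y = -6521.55
145.2 x + 249.8 y = -2877.50
Solving: x ≈ 44.690, y ≈ -37.496 km (keep extra digits for the depth step; rounded: 44.7, -37.5).
Then from the STA01 sphere: z² = 123.42² − (x + 51.2)² − (y + 73.4)² with x = 44.690, y = -37.496, so z ≈ 68.909 ≈ 68.9 km.

x ≈ 44.7 km, y ≈ -37.5 km, depth ≈ 68.9 km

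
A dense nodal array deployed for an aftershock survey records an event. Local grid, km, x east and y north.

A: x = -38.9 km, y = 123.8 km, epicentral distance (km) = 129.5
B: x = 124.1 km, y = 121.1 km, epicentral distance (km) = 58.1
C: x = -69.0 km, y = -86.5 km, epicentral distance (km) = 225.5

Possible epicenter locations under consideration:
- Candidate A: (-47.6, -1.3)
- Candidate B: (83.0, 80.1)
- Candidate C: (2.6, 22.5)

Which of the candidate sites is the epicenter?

For each candidate, compare |candidate − station| to the reported distance:
Candidate A: residuals A 4.1, B 152.8, C 137.7 → max 152.8 km
Candidate B: residuals A 0.0, B 0.0, C 0.0 → max 0.0 km
Candidate C: residuals A 20.0, B 98.4, C 95.1 → max 98.4 km
Only Candidate B has all residuals ≈ 0.

Candidate B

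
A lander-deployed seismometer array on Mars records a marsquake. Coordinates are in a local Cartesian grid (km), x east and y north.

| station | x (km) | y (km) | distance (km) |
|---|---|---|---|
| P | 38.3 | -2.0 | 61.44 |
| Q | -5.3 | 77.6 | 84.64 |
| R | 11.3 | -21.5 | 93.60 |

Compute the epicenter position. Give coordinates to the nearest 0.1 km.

Circle about each station: (x − 38.3)² + (y + 2.0)² = 61.44²; (x + 5.3)² + (y − 77.6)² = 84.64²; (x − 11.3)² + (y + 21.5)² = 93.60².
Subtracting pairs of circle equations eliminates x²+y² and gives linear equations (the radical axes):
-87.2 x + 159.2 y = 1189.90
-54.0 x − 39.0 y = -5867.04
Solving the 2×2 system: x ≈ 74.0, y ≈ 48.0 km.
Check against P (with the unrounded x, y): √((x − 38.3)²+(y + 2.0)²) = 61.43 ≈ 61.44 km. ✓

x ≈ 74.0 km, y ≈ 48.0 km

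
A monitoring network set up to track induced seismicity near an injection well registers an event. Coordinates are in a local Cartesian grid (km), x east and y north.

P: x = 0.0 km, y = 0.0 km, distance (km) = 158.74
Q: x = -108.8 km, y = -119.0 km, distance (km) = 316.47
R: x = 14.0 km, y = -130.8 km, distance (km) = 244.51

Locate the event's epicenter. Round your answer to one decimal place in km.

Circle about each station: x² + y² = 158.74²; (x + 108.8)² + (y + 119.0)² = 316.47²; (x − 14.0)² + (y + 130.8)² = 244.51².
Subtracting pairs of circle equations eliminates x²+y² and gives linear equations (the radical axes):
-217.6 x − 238.0 y = -48956.43
28.0 x − 261.6 y = -17282.11
Solving the 2×2 system: x ≈ 136.7, y ≈ 80.7 km.

x ≈ 136.7 km, y ≈ 80.7 km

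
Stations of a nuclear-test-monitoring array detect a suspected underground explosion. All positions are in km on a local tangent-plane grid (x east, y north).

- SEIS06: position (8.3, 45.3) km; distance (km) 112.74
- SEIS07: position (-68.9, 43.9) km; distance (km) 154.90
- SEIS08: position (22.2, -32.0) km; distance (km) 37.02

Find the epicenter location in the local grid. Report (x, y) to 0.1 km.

44.7 km east, -61.4 km north

Circle about each station: (x − 8.3)² + (y − 45.3)² = 112.74²; (x + 68.9)² + (y − 43.9)² = 154.90²; (x − 22.2)² + (y + 32.0)² = 37.02².
Subtracting pairs of circle equations eliminates x²+y² and gives linear equations (the radical axes):
-154.4 x − 2.8 y = -6730.26
27.8 x − 154.6 y = 10735.69
Solving the 2×2 system: x ≈ 44.7, y ≈ -61.4 km.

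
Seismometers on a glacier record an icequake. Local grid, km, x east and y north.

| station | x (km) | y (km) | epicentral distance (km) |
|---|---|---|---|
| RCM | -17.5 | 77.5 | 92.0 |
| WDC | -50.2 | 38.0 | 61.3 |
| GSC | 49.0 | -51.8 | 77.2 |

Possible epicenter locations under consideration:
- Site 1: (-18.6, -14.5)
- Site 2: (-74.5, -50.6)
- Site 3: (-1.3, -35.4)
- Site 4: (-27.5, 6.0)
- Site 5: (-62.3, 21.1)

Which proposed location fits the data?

Site 1

For each candidate, compare |candidate − station| to the reported distance:
Site 1: residuals RCM 0.0, WDC 0.0, GSC 0.0 → max 0.0 km
Site 2: residuals RCM 48.2, WDC 30.6, GSC 46.3 → max 48.2 km
Site 3: residuals RCM 22.1, WDC 26.9, GSC 24.3 → max 26.9 km
Site 4: residuals RCM 19.8, WDC 22.1, GSC 18.7 → max 22.1 km
Site 5: residuals RCM 20.0, WDC 40.5, GSC 55.8 → max 55.8 km
Only Site 1 has all residuals ≈ 0.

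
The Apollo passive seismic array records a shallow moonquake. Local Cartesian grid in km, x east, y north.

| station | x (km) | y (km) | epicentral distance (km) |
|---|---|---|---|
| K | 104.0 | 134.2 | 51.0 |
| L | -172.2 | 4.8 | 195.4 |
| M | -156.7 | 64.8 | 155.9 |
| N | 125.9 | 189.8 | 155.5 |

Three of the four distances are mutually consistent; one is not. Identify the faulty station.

Solve using three stations at a time. Using L, M, N (subtract circle equations pairwise → linear system) gives (x, y) ≈ (-7.5, 109.9).
Distances from that point to each station vs reported:
  K: calculated 114.1 vs reported 51.0 → residual 63.1 km
  L: calculated 195.4 vs reported 195.4 → residual 0.0 km
  M: calculated 155.9 vs reported 155.9 → residual 0.0 km
  N: calculated 155.5 vs reported 155.5 → residual 0.0 km
L, M, N are mutually consistent (residuals ≈ 0); K is off by 63.1 km.

K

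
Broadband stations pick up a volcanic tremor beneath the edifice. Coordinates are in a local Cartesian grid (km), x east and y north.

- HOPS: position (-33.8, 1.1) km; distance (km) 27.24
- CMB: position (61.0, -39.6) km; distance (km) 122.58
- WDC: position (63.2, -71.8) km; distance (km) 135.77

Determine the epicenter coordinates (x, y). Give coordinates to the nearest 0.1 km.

(-58.2, -11.0)

Circle about each station: (x + 33.8)² + (y − 1.1)² = 27.24²; (x − 61.0)² + (y + 39.6)² = 122.58²; (x − 63.2)² + (y + 71.8)² = 135.77².
Subtracting the HOPS equation from the CMB and WDC equations removes the quadratic terms:
189.6 x − 81.4 y = -10138.33
194.0 x − 145.8 y = -9685.65
Solving the 2×2 system: x ≈ -58.2, y ≈ -11.0 km.
Check against HOPS (with the unrounded x, y): √((x + 33.8)²+(y − 1.1)²) = 27.24 ≈ 27.24 km. ✓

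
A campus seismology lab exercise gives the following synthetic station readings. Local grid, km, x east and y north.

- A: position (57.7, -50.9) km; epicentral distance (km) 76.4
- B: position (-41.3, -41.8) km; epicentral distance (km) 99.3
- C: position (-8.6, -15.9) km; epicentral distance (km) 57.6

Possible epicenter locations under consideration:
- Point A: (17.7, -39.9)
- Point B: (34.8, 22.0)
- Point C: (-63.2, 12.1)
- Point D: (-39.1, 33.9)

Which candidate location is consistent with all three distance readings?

Point B

For each candidate, compare |candidate − station| to the reported distance:
Point A: residuals A 34.9, B 40.3, C 22.0 → max 40.3 km
Point B: residuals A 0.0, B 0.0, C 0.0 → max 0.0 km
Point C: residuals A 59.9, B 41.1, C 3.8 → max 59.9 km
Point D: residuals A 52.3, B 23.6, C 0.8 → max 52.3 km
Only Point B has all residuals ≈ 0.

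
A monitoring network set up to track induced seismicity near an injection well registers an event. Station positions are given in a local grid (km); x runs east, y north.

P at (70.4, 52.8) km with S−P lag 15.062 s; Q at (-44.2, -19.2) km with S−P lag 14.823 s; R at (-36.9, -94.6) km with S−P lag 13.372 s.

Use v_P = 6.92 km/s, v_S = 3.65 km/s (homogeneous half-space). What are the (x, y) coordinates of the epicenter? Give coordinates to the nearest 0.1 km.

Distance from S−P lag: d = Δt · v_P v_S / (v_P − v_S) = Δt · (6.92·3.65)/(6.92−3.65) ≈ 7.7242·Δt.
So d_P = 116.34, d_Q = 114.50, d_R = 103.29 km.
Circle about each station: (x − 70.4)² + (y − 52.8)² = 116.34²; (x + 44.2)² + (y + 19.2)² = 114.50²; (x + 36.9)² + (y + 94.6)² = 103.29².
Subtracting the P equation from the Q and R equations removes the quadratic terms:
-229.2 x − 144.0 y = -4996.97
-214.6 x − 294.8 y = 5432.94
Solving the 2×2 system: x ≈ 61.5, y ≈ -63.2 km.

61.5 km east, -63.2 km north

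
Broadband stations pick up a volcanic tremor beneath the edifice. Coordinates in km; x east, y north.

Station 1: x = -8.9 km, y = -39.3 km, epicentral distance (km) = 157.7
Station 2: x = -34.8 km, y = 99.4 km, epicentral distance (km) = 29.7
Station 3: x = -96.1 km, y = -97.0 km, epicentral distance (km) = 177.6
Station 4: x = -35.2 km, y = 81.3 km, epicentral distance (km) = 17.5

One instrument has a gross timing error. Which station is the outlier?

Station 1

Solve using three stations at a time. Using Station 2, Station 3, Station 4 (subtract circle equations pairwise → linear system) gives (x, y) ≈ (-51.2, 74.8).
Distances from that point to each station vs reported:
  Station 1: calculated 121.7 vs reported 157.7 → residual 36.0 km
  Station 2: calculated 29.6 vs reported 29.7 → residual 0.1 km
  Station 3: calculated 177.6 vs reported 177.6 → residual 0.0 km
  Station 4: calculated 17.3 vs reported 17.5 → residual 0.2 km
Station 2, Station 3, Station 4 are mutually consistent (residuals ≈ 0); Station 1 is off by 36.0 km.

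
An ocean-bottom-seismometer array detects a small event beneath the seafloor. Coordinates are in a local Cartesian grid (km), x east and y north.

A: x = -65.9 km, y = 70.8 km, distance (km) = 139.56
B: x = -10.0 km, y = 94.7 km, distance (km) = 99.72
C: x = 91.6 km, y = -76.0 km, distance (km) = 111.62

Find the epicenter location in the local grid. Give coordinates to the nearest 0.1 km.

Circle about each station: (x + 65.9)² + (y − 70.8)² = 139.56²; (x + 10.0)² + (y − 94.7)² = 99.72²; (x − 91.6)² + (y + 76.0)² = 111.62².
Subtracting pairs of circle equations eliminates x²+y² and gives linear equations (the radical axes):
111.8 x + 47.8 y = 9245.56
315.0 x − 293.6 y = 11829.08
Solving the 2×2 system: x ≈ 68.5, y ≈ 33.2 km.

(68.5, 33.2)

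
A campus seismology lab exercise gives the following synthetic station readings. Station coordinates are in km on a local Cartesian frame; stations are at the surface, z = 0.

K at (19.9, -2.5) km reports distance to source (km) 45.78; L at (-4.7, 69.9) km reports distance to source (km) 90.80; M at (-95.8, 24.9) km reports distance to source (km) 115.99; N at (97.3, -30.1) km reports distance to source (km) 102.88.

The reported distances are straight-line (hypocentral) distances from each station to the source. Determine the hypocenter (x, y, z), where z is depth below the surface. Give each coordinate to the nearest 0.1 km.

(6.3, -9.2, 43.2)

Each station gives a sphere (x−x_i)² + (y−y_i)² + z² = d_i² (stations at z=0).
Subtracting the K sphere from L and M: z² cancels, leaving linear equations in x and y:
-49.2 x + 144.8 y = -1642.99
-231.4 x + 54.8 y = -1962.48
Solving: x ≈ 6.301, y ≈ -9.206 km (keep extra digits for the depth step; rounded: 6.3, -9.2).
Then from the K sphere: z² = 45.78² − (x − 19.9)² − (y + 2.5)² with x = 6.301, y = -9.206, so z ≈ 43.196 ≈ 43.2 km.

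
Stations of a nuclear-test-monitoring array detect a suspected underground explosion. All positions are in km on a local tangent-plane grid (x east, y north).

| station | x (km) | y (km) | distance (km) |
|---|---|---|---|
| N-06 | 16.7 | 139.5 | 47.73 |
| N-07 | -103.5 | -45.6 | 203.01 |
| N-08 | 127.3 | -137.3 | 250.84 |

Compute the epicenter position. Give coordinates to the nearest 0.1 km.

Circle about each station: (x − 16.7)² + (y − 139.5)² = 47.73²; (x + 103.5)² + (y + 45.6)² = 203.01²; (x − 127.3)² + (y + 137.3)² = 250.84².
Subtracting the N-06 equation from the N-07 and N-08 equations removes the quadratic terms:
-240.4 x − 370.2 y = -45882.44
221.2 x − 553.6 y = -45325.11
Solving the 2×2 system: x ≈ 40.1, y ≈ 97.9 km.

x ≈ 40.1 km, y ≈ 97.9 km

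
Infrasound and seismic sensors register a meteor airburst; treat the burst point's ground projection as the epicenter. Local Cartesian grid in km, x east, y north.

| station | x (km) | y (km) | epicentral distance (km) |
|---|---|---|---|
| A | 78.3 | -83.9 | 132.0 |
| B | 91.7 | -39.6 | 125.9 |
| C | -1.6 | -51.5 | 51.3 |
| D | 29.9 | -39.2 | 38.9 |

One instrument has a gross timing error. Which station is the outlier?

Solve using three stations at a time. Using A, B, C (subtract circle equations pairwise → linear system) gives (x, y) ≈ (-30.4, -9.1).
Distances from that point to each station vs reported:
  A: calculated 132.0 vs reported 132.0 → residual 0.0 km
  B: calculated 125.9 vs reported 125.9 → residual 0.0 km
  C: calculated 51.3 vs reported 51.3 → residual 0.0 km
  D: calculated 67.4 vs reported 38.9 → residual 28.5 km
A, B, C are mutually consistent (residuals ≈ 0); D is off by 28.5 km.

D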